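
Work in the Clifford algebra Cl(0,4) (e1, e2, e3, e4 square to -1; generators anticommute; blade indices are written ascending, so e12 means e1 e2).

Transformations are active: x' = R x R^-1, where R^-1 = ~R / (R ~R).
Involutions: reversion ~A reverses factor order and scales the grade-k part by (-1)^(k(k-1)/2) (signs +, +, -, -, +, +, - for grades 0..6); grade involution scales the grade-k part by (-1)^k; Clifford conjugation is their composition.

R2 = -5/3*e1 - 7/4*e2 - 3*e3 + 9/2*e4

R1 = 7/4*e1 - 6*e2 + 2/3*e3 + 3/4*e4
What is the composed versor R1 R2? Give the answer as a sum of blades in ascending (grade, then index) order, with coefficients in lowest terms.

Distribute over the terms of R1 (each basis-blade product reordered to ascending indices, repeated generators contracted through their squares):
(7/4*e1) R2 = 35/12 - 49/16*e12 - 21/4*e13 + 63/8*e14
(-6*e2) R2 = -21/2 - 10*e12 + 18*e23 - 27*e24
(2/3*e3) R2 = 2 + 10/9*e13 + 7/6*e23 + 3*e34
(3/4*e4) R2 = -27/8 + 5/4*e14 + 21/16*e24 + 9/4*e34
Summing the partial products and collecting blades:
Answer: -215/24 - 209/16*e12 - 149/36*e13 + 73/8*e14 + 115/6*e23 - 411/16*e24 + 21/4*e34


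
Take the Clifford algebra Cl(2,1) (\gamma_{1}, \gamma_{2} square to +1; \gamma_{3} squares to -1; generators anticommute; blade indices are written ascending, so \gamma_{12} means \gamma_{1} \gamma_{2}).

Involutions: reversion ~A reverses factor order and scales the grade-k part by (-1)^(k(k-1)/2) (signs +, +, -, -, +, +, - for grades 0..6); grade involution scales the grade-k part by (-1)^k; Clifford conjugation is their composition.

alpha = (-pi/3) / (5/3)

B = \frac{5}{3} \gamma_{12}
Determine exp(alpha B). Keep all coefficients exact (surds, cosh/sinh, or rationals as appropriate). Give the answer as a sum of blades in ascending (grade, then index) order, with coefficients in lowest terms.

B^2 = (\frac{5}{3})^2*(\gamma_{12})^2 = \frac{25}{9}*(-1) = -\frac{25}{9} (a basis 2-blade squares to minus the product of its generators' squares).
B^2 = -\frac{25}{9} — since the square is negative, the closed form is circular: l = \frac{5}{3}, alpha*l = - \frac{\pi}{3}, so exp(alpha B) = cos(- \frac{\pi}{3}) + (sin(- \frac{\pi}{3})/(\frac{5}{3}))*B = \frac{1}{2} + (- \frac{3 \sqrt{3}}{10})*B.
Answer: \frac{1}{2} - \frac{\sqrt{3}}{2} \gamma_{12}


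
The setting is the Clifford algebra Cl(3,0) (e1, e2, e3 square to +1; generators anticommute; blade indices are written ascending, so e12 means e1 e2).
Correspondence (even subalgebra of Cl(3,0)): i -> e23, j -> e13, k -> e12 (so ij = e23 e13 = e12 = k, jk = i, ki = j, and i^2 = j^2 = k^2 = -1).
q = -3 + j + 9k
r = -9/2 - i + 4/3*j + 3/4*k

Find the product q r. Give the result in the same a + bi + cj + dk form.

In blades: q = -3 + 9*e12 + e13, r = -9/2 + 3/4*e12 + 4/3*e13 - e23.
Distribute q over r term by term (generator squares from the signature, products reordered to ascending indices): (-3)*r = 27/2 - 9/4*e12 - 4*e13 + 3*e23; (9*e12)*r = -27/4 - 81/2*e12 - 9*e13 - 12*e23; (e13)*r = -4/3 + e12 - 9/2*e13 + 3/4*e23.
Sum: 65/12 - 167/4*e12 - 35/2*e13 - 33/4*e23; translating back through the correspondence:
Answer: 65/12 - 33/4*i - 35/2*j - 167/4*k


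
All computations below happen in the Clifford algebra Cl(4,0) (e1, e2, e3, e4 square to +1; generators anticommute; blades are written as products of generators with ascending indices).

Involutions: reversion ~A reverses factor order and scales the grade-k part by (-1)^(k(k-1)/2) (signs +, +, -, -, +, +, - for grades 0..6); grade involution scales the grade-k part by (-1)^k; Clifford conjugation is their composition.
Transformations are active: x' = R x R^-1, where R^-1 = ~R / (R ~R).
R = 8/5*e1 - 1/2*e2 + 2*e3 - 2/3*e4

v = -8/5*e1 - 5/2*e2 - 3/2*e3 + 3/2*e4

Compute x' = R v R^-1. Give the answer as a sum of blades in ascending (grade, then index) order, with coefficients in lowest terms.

~R = 8/5*e1 - 1/2*e2 + 2*e3 - 2/3*e4, and R ~R = 6529/900, so R^-1 = ~R / (6529/900).
R v = -531/100 - 24/5*e1 e2 + 4/5*e1 e3 + 4/3*e1 e4 + 23/4*e2 e3 - 29/12*e2 e4 + 2*e3 e4
Answer: -24232/32645*e1 + 42203/13058*e2 - 18645/13058*e3 - 6843/13058*e4


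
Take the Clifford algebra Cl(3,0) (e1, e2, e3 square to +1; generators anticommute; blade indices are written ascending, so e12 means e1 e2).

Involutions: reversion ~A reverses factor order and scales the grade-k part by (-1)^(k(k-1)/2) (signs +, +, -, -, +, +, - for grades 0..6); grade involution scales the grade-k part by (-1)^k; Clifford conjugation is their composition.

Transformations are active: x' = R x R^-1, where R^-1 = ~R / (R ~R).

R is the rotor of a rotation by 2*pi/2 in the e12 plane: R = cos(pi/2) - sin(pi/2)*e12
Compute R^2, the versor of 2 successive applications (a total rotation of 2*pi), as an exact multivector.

Half-angle bookkeeping: 2 applications in e12 add up to rotor phase 2*pi/2 = pi, so R^2 = cos(pi) - sin(pi)*e12.
cos(pi) = -1 and sin(pi) = 0, so R^2 = -1. The total rotation 2*pi is 1 full turn, so every vector returns to itself, yet the rotor is -1, on the OTHER sheet of the double cover (an odd number of 2*pi turns).
Answer: -1


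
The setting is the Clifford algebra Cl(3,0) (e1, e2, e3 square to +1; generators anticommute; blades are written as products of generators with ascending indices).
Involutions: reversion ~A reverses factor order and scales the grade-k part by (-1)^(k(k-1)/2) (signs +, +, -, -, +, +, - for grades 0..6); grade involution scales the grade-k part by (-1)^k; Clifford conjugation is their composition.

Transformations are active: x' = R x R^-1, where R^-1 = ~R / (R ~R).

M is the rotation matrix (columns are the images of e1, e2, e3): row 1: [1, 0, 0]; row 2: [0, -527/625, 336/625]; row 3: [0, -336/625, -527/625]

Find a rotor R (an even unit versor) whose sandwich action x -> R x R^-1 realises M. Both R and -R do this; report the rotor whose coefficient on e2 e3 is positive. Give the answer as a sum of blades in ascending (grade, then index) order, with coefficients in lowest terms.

Method: write R = a + b12*e1 e2 + b13*e1 e3 + b23*e2 e3 with a^2 + b12^2 + b13^2 + b23^2 = 1 (so R^-1 = ~R). Expanding the columns R e_j ~R gives tr M = 4a^2 - 1 and, from the antisymmetric part, M21 - M12 = -4a*b12, M13 - M31 = 4a*b13, M32 - M23 = -4a*b23.
Here tr M = -429/625, so a^2 = (1 + tr M)/4 = 49/625 and a = ±7/25. Taking a = 7/25: M21 - M12 = 0, M13 - M31 = 0, M32 - M23 = -672/625, giving b12 = 0, b13 = 0, b23 = 24/25, i.e. R = 7/25 + 24/25*e2 e3.
Its e2 e3 coefficient is already positive.
Answer: 7/25 + 24/25*e2 e3. Recall the cover is two-to-one: with M of trace -429/625, both preimages act alike, and the stated e2 e3 sign chooses the sheet.


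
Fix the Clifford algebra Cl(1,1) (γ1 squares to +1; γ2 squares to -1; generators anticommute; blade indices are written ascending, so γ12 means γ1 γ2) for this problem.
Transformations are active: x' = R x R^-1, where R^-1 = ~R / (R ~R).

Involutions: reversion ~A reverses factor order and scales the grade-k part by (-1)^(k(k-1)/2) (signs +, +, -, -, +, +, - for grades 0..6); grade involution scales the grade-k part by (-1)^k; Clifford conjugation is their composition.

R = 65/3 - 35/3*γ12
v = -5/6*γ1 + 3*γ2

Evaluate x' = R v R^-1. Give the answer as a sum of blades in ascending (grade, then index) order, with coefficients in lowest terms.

~R = 65/3 + 35/3*γ12, and R ~R = 1000/3, so R^-1 = ~R / (1000/3).
R v = 305/18*γ1 + 995/18*γ2
Answer: 1093/360*γ1 + 1507/360*γ2


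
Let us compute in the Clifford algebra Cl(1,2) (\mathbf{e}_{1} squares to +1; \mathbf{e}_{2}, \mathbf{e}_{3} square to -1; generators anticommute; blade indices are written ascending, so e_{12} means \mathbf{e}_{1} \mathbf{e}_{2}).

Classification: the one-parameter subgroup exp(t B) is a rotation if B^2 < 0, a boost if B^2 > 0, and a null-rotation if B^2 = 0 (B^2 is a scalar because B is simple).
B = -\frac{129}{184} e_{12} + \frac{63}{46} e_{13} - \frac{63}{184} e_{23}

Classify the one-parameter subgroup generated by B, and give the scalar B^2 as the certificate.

B^2 term by term: the squares give (-\frac{129}{184})^2*(e_{12})^2 + (\frac{63}{46})^2*(e_{13})^2 + (-\frac{63}{184})^2*(e_{23})^2 = \frac{16641}{33856}*(+1) + \frac{3969}{2116}*(+1) + \frac{3969}{33856}*(-1) = \frac{9}{4} (each basis 2-blade squares to minus the product of its generators' squares); cross terms between blades sharing an index anticommute and cancel. So B^2 = \frac{9}{4}.
Answer: boost, certificate B^2 = \frac{9}{4}. The invariant at work: B^2 = \frac{9}{4} is unchanged by conjugation, hence its sign classifies the subgroup whatever basis B is written in.


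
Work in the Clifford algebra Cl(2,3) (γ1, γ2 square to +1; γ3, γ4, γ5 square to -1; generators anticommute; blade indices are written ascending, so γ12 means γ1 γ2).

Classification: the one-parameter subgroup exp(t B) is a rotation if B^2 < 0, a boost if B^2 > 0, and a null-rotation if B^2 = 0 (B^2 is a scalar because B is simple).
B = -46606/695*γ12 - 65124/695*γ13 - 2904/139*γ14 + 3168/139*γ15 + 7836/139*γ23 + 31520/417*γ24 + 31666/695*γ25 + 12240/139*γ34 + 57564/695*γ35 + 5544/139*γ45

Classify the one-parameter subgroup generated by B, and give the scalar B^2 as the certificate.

B^2 term by term: the squares give (-46606/695)^2*(γ12)^2 + (-65124/695)^2*(γ13)^2 + (-2904/139)^2*(γ14)^2 + (3168/139)^2*(γ15)^2 + (7836/139)^2*(γ23)^2 + (31520/417)^2*(γ24)^2 + (31666/695)^2*(γ25)^2 + (12240/139)^2*(γ34)^2 + (57564/695)^2*(γ35)^2 + (5544/139)^2*(γ45)^2 = 2172119236/483025*(-1) + 4241135376/483025*(+1) + 8433216/19321*(+1) + 10036224/19321*(+1) + 61402896/19321*(+1) + 993510400/173889*(+1) + 1002735556/483025*(+1) + 149817600/19321*(-1) + 3313614096/483025*(-1) + 30735936/19321*(-1) = 16/9 (each basis 2-blade squares to minus the product of its generators' squares); cross terms between blades sharing an index anticommute and cancel; the commuting (index-disjoint) pairs give grade-4 terms 2*c*c'*(blade product), which cancel blade by blade — γ1234: -228182976/19321 + 273694464/19321 - 45511488/19321 = 0; γ1235: -5365655568/483025 + 4124433168/483025 + 49648896/19321 = 0; γ1245: -516767328/96605 + 183916128/96605 + 66570240/19321 = 0; γ1345: -722094912/96605 + 334331712/96605 + 77552640/19321 = 0; γ2345: 86885568/19321 - 241922304/19321 + 155036736/19321 = 0 — confirming B is simple. So B^2 = 16/9.
Answer: boost, certificate B^2 = 16/9. The scalar 16/9 is the complete invariant here: its sign names the subgroup type.


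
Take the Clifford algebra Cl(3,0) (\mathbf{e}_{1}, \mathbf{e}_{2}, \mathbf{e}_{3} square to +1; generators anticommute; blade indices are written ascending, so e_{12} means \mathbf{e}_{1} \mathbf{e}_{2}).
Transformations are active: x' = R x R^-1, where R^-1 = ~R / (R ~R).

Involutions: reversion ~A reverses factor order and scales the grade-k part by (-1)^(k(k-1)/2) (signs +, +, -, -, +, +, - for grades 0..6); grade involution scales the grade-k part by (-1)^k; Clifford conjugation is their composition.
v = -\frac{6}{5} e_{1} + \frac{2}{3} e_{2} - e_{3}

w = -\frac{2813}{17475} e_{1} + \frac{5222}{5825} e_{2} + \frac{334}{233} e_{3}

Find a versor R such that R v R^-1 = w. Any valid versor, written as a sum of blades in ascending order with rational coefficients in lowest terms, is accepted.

The midline construction: v and w both square to \frac{649}{225}, so reflecting in their sum -\frac{23783}{17475} e_{1} + \frac{27316}{17475} e_{2} + \frac{101}{233} e_{3} exchanges them.
Answer: -\frac{23783}{17475} e_{1} + \frac{27316}{17475} e_{2} + \frac{101}{233} e_{3}


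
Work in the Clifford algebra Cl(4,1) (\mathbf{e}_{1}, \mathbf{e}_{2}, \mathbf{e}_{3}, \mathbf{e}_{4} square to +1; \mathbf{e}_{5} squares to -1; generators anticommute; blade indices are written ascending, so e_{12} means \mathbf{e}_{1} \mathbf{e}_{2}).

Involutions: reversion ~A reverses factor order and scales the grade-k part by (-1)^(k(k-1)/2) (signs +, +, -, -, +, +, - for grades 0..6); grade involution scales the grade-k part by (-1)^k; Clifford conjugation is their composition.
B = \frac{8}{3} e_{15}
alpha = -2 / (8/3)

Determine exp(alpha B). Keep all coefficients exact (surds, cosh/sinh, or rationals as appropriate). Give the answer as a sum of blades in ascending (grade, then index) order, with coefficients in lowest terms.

B^2 = (\frac{8}{3})^2*(e_{15})^2 = \frac{64}{9}*(+1) = \frac{64}{9} (a basis 2-blade squares to minus the product of its generators' squares).
B^2 = \frac{64}{9} — the series telescopes hyperbolically here: l = \frac{8}{3}, alpha*l = -2, so exp(alpha B) = cosh(-2) + (sinh(-2)/(\frac{8}{3}))*B = \cosh{\left(2 \right)} + (- \frac{3 \sinh{\left(2 \right)}}{8})*B.
Answer: \cosh{\left(2 \right)} - \sinh{\left(2 \right)} e_{15}


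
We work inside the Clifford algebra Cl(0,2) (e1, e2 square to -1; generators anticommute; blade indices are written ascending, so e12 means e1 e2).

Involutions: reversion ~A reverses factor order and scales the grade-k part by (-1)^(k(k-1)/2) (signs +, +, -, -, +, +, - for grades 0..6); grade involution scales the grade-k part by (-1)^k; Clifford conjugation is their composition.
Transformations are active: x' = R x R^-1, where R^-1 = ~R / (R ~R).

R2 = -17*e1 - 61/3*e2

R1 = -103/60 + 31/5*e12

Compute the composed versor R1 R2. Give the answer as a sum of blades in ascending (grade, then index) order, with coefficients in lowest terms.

Distribute over the terms of R1 (each basis-blade product reordered to ascending indices, repeated generators contracted through their squares):
(-103/60) R2 = 1751/60*e1 + 6283/180*e2
(31/5*e12) R2 = 1891/15*e1 - 527/5*e2
Summing the partial products and collecting blades:
Answer: 621/4*e1 - 12689/180*e2


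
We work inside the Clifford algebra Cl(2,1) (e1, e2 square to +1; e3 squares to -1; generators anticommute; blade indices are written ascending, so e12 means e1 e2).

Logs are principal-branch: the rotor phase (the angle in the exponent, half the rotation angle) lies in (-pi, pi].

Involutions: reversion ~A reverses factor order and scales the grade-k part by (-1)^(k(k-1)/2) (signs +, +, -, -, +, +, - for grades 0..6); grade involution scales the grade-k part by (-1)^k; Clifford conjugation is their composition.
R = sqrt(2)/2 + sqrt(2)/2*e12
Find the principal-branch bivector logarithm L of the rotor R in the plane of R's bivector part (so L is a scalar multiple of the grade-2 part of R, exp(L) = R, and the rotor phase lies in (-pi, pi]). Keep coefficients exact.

The scalar part of R is sqrt(2)/2, which pins the rotor phase on the principal branch; dividing the bivector part by the sine of that phase recovers the unit plane, and L is the phase times that plane.
Concretely: cos(phase) = sqrt(2)/2 gives phase = ±pi/4, and since phase/sin(phase) is even the sign is immaterial: L = (phase/sin(phase)) * <R>_2 = (sqrt(2)*pi/4) * <R>_2.
Answer: pi/4*e12


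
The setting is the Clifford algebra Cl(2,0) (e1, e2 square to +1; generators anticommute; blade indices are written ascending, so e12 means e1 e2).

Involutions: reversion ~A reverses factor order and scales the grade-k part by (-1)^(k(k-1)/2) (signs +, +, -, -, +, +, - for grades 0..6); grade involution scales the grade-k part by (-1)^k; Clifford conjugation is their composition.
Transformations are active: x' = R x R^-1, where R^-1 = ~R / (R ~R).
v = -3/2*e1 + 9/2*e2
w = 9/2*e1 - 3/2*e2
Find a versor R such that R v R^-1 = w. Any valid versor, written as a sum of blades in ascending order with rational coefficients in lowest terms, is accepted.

A norm check does it: q(v) = q(w) = 45/2, hence R = v + w = 3*e1 + 3*e2 realises the map — parallel part kept, (v - w)/2 negated, v carried to w.
Answer: 3*e1 + 3*e2


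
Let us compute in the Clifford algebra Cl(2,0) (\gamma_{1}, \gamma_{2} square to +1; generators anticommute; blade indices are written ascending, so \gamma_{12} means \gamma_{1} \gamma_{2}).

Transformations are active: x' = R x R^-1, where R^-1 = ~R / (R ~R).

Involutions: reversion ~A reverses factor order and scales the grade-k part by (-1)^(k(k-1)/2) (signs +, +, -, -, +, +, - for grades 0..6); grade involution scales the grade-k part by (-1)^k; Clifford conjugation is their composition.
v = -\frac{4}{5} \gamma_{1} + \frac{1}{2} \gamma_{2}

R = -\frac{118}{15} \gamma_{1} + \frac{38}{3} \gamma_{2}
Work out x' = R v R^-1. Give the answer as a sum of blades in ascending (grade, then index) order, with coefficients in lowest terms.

~R = -\frac{118}{15} \gamma_{1} + \frac{38}{3} \gamma_{2}, and R ~R = \frac{50024}{225}, so R^-1 = ~R / (\frac{50024}{225}).
R v = \frac{947}{75} + \frac{31}{5} \gamma_{12}
Answer: -\frac{5849}{62530} \gamma_{1} + \frac{5870}{6253} \gamma_{2}


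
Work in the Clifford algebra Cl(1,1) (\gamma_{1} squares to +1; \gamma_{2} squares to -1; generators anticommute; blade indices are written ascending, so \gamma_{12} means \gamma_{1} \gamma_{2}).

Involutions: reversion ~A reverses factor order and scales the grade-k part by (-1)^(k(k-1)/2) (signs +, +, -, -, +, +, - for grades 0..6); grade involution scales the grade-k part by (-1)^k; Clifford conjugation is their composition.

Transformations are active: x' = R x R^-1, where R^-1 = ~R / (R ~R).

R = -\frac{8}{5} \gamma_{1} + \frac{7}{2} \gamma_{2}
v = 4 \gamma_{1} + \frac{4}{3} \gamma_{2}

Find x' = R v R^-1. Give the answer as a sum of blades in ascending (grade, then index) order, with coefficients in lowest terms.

~R = -\frac{8}{5} \gamma_{1} + \frac{7}{2} \gamma_{2}, and R ~R = -\frac{969}{100}, so R^-1 = ~R / (-\frac{969}{100}).
R v = -\frac{166}{15} - \frac{242}{15} \gamma_{12}
Answer: -\frac{22252}{2907} \gamma_{1} + \frac{19364}{2907} \gamma_{2}


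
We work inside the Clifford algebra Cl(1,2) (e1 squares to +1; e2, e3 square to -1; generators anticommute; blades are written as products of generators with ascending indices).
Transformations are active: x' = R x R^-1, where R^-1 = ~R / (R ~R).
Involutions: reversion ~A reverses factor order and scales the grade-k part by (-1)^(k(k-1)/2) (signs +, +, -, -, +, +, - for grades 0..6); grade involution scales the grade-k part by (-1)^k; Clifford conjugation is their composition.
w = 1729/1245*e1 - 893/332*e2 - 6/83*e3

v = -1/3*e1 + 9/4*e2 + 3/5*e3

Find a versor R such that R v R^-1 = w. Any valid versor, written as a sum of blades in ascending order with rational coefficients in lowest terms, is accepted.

Construction: equal norms (both -19121/3600) license R = v + w = 438/415*e1 - 73/166*e2 + 219/415*e3 — nothing changes along that direction, while (v - w)/2 changes sign, so v maps onto w.
Answer: 438/415*e1 - 73/166*e2 + 219/415*e3


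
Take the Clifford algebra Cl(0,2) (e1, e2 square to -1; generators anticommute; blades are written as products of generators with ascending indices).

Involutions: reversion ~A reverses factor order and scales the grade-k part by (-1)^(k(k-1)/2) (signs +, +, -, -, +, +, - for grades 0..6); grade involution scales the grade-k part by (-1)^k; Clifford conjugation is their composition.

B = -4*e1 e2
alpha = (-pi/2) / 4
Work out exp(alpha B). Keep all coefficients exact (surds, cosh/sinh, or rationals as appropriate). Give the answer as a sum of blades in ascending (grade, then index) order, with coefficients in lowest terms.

B^2 = (-4)^2*(e1 e2)^2 = 16*(-1) = -16 (a basis 2-blade squares to minus the product of its generators' squares).
B^2 = -16 — circular case — the even/odd split gives cos and sin: l = 4, alpha*l = -pi/2, so exp(alpha B) = cos(-pi/2) + (sin(-pi/2)/4)*B = 0 + (-1/4)*B.
Answer: e1 e2


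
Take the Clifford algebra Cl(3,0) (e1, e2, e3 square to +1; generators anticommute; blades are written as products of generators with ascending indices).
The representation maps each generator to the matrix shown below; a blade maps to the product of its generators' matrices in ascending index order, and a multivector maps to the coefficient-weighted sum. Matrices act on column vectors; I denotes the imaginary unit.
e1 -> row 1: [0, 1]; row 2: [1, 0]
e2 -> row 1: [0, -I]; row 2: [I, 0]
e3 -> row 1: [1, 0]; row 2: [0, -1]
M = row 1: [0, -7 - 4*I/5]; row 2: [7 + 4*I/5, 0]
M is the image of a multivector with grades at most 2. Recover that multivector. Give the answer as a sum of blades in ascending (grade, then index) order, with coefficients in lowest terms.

Method: 1, rho(e1), rho(e2), rho(e3) form a trace-orthogonal basis of the 2x2 complex matrices (tr(X Y) = 2 if X = Y, else 0), so M = m0*1 + m1*rho(e1) + m2*rho(e2) + m3*rho(e3) with m0 = tr(M)/2 = 0, m1 = tr(M rho(e1))/2 = 0, m2 = tr(M rho(e2))/2 = 4/5 - 7*I, m3 = tr(M rho(e3))/2 = 0.
Multiplying table entries, the bivector images are rho(e1 e2) = I*rho(e3), rho(e1 e3) = -I*rho(e2), rho(e2 e3) = I*rho(e1); with real blade coefficients the real parts of m0..m3 are the coefficients of 1, e1, e2, e3 and the imaginary parts give the bivectors (e2 e3: Im m1, e1 e3: -Im m2, e1 e2: Im m3).
Answer: 4/5*e2 + 7*e1 e3


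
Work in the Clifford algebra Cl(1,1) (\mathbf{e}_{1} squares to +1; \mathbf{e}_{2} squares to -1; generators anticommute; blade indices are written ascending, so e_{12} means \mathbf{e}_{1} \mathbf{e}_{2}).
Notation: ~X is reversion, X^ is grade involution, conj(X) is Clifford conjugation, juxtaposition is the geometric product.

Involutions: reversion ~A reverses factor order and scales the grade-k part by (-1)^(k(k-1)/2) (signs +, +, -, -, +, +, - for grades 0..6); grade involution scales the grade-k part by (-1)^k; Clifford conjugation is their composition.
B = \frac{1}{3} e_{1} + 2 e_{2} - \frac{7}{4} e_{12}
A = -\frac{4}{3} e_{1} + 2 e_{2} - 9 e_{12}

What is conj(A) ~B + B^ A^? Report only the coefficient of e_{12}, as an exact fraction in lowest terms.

first term: \frac{727}{36} - \frac{43}{2} e_{1} - \frac{2}{3} e_{2} + \frac{10}{3} e_{12}
second term: \frac{407}{36} + \frac{29}{2} e_{1} + \frac{16}{3} e_{2} + \frac{10}{3} e_{12}
Answer: \frac{20}{3}


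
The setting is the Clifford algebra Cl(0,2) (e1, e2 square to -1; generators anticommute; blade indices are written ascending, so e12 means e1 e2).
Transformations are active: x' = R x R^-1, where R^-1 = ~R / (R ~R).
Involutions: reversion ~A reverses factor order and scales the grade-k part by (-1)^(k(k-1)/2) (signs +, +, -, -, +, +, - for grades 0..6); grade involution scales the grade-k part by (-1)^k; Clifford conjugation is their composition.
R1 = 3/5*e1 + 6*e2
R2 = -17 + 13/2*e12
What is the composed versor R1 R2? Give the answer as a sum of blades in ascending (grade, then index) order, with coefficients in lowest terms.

Distribute over the terms of R1 (each basis-blade product reordered to ascending indices, repeated generators contracted through their squares):
(3/5*e1) R2 = -51/5*e1 - 39/10*e2
(6*e2) R2 = 39*e1 - 102*e2
Summing the partial products and collecting blades:
Answer: 144/5*e1 - 1059/10*e2


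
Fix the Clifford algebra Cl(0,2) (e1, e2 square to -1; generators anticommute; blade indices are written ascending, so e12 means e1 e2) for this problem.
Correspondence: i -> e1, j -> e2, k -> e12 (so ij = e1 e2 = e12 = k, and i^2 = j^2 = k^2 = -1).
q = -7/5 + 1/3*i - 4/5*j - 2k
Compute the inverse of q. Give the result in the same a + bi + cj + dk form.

In blades: q = -7/5 + 1/3*e1 - 4/5*e2 - 2*e12.
With qbar = -7/5 - 1/3*e1 + 4/5*e2 + 2*e12 (scalar fixed, mapped units negated), q qbar = 302/45 (the sum of squared coefficients), so q^-1 = qbar / (302/45) = -63/302 - 15/302*e1 + 18/151*e2 + 45/151*e12; translating back:
Answer: -63/302 - 15/302*i + 18/151*j + 45/151*k


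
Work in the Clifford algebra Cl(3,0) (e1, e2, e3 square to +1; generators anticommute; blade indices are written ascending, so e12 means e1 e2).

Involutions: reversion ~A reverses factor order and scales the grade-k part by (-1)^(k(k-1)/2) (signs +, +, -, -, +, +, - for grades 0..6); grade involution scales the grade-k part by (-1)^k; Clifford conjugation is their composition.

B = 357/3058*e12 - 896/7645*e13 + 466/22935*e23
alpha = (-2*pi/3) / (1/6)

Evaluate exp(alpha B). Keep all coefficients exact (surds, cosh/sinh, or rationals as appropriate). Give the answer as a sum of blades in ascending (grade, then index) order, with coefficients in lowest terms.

B^2 term by term: the squares give (357/3058)^2*(e12)^2 + (-896/7645)^2*(e13)^2 + (466/22935)^2*(e23)^2 = 127449/9351364*(-1) + 802816/58446025*(-1) + 217156/526014225*(-1) = -1/36 (each basis 2-blade squares to minus the product of its generators' squares); cross terms between blades sharing an index anticommute and cancel. So B^2 = -1/36.
B^2 = -1/36 — B^2 < 0, so the exponential closes trigonometrically: l = 1/6, alpha*l = -2*pi/3, so exp(alpha B) = cos(-2*pi/3) + (sin(-2*pi/3)/(1/6))*B = -1/2 + (-3*sqrt(3))*B.
Answer: -1/2 - 1071*sqrt(3)/3058*e12 + 2688*sqrt(3)/7645*e13 - 466*sqrt(3)/7645*e23


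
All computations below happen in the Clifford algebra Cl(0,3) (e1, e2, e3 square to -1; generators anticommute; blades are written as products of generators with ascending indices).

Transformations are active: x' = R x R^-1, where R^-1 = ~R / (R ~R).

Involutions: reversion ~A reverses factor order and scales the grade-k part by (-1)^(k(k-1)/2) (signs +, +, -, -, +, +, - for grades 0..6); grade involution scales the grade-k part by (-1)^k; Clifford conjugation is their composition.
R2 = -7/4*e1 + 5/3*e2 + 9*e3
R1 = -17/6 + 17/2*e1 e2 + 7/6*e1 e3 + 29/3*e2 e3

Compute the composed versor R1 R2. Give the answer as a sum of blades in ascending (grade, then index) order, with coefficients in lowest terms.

Distribute over the terms of R2 (each basis-blade product reordered to ascending indices, repeated generators contracted through their squares):
R1 (-7/4*e1) = 119/24*e1 - 119/8*e2 - 49/24*e3 - 203/12*e1 e2 e3
R1 (5/3*e2) = -85/6*e1 - 85/18*e2 + 145/9*e3 - 35/18*e1 e2 e3
R1 (9*e3) = -21/2*e1 - 87*e2 - 51/2*e3 + 153/2*e1 e2 e3
Summing the partial products and collecting blades:
Answer: -473/24*e1 - 7675/72*e2 - 823/72*e3 + 2075/36*e1 e2 e3


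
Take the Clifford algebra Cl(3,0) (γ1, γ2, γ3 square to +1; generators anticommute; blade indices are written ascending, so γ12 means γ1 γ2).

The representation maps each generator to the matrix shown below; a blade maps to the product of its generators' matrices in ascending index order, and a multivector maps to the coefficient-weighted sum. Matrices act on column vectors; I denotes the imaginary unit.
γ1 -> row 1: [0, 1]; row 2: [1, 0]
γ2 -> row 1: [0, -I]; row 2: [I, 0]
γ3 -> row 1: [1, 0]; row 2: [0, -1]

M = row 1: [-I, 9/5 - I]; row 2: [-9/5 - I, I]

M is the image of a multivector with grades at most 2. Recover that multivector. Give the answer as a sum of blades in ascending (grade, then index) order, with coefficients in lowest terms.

Method: 1, rho(γ1), rho(γ2), rho(γ3) form a trace-orthogonal basis of the 2x2 complex matrices (tr(X Y) = 2 if X = Y, else 0), so M = m0*1 + m1*rho(γ1) + m2*rho(γ2) + m3*rho(γ3) with m0 = tr(M)/2 = 0, m1 = tr(M rho(γ1))/2 = -I, m2 = tr(M rho(γ2))/2 = 9*I/5, m3 = tr(M rho(γ3))/2 = -I.
Multiplying table entries, the bivector images are rho(γ12) = I*rho(γ3), rho(γ13) = -I*rho(γ2), rho(γ23) = I*rho(γ1); with real blade coefficients the real parts of m0..m3 are the coefficients of 1, γ1, γ2, γ3 and the imaginary parts give the bivectors (γ23: Im m1, γ13: -Im m2, γ12: Im m3).
Answer: -γ12 - 9/5*γ13 - γ23


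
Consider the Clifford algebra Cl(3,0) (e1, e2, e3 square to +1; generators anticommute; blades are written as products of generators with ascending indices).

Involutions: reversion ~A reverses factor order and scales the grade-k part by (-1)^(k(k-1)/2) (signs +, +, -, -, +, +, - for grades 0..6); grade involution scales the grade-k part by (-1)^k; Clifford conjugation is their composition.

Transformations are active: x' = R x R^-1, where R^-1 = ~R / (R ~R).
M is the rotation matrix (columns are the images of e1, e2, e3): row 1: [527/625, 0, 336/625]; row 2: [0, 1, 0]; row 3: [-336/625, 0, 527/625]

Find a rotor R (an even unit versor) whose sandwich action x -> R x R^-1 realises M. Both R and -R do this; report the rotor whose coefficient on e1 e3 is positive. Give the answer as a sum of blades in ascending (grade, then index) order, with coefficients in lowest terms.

Method: write R = a + b12*e1 e2 + b13*e1 e3 + b23*e2 e3 with a^2 + b12^2 + b13^2 + b23^2 = 1 (so R^-1 = ~R). Expanding the columns R e_j ~R gives tr M = 4a^2 - 1 and, from the antisymmetric part, M21 - M12 = -4a*b12, M13 - M31 = 4a*b13, M32 - M23 = -4a*b23.
Here tr M = 1679/625, so a^2 = (1 + tr M)/4 = 576/625 and a = ±24/25. Taking a = 24/25: M21 - M12 = 0, M13 - M31 = 672/625, M32 - M23 = 0, giving b12 = 0, b13 = 7/25, b23 = 0, i.e. R = 24/25 + 7/25*e1 e3.
Its e1 e3 coefficient is already positive.
Answer: 24/25 + 7/25*e1 e3. Sheet selection: the two-to-one cover makes ±R indistinguishable at the matrix level (trace 1679/625), so uniqueness comes from the required sign on e1 e3.


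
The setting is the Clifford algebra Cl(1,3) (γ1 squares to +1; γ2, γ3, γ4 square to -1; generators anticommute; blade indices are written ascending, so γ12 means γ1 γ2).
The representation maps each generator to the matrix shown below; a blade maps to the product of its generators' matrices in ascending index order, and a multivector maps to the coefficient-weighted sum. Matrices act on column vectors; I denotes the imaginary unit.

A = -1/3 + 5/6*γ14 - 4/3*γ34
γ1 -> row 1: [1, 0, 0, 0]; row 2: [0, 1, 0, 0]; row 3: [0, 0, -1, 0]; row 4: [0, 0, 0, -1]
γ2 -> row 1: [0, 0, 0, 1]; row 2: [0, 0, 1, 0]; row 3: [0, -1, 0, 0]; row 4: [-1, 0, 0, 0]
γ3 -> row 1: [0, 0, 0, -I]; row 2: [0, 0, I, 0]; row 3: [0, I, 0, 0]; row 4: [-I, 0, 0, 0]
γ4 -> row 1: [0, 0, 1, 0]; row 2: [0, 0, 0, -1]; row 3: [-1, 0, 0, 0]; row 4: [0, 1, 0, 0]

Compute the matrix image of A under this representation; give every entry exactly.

Bivector images (products of the table entries): rho(γ14) = rho(γ1)rho(γ4) = row 1: [0, 0, 1, 0]; row 2: [0, 0, 0, -1]; row 3: [1, 0, 0, 0]; row 4: [0, -1, 0, 0]; rho(γ34) = rho(γ3)rho(γ4) = row 1: [0, -I, 0, 0]; row 2: [-I, 0, 0, 0]; row 3: [0, 0, 0, -I]; row 4: [0, 0, -I, 0].
M = (-1/3)*1 + (5/6)*rho(γ14) + (-4/3)*rho(γ34), summed entrywise (1 is the identity matrix):
Answer: row 1: [-1/3, 4*I/3, 5/6, 0]; row 2: [4*I/3, -1/3, 0, -5/6]; row 3: [5/6, 0, -1/3, 4*I/3]; row 4: [0, -5/6, 4*I/3, -1/3]


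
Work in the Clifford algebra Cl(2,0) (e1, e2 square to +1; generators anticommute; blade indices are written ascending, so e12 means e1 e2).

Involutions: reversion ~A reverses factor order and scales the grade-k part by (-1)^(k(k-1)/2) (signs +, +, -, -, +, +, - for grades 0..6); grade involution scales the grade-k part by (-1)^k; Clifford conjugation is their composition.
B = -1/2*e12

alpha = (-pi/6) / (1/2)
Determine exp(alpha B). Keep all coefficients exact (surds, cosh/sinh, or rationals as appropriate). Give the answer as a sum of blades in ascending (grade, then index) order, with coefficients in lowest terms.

B^2 = (-1/2)^2*(e12)^2 = 1/4*(-1) = -1/4 (a basis 2-blade squares to minus the product of its generators' squares).
B^2 = -1/4 — a negative square means the series sums to a rotation: l = 1/2, alpha*l = -pi/6, so exp(alpha B) = cos(-pi/6) + (sin(-pi/6)/(1/2))*B = sqrt(3)/2 + (-1)*B.
Answer: sqrt(3)/2 + 1/2*e12


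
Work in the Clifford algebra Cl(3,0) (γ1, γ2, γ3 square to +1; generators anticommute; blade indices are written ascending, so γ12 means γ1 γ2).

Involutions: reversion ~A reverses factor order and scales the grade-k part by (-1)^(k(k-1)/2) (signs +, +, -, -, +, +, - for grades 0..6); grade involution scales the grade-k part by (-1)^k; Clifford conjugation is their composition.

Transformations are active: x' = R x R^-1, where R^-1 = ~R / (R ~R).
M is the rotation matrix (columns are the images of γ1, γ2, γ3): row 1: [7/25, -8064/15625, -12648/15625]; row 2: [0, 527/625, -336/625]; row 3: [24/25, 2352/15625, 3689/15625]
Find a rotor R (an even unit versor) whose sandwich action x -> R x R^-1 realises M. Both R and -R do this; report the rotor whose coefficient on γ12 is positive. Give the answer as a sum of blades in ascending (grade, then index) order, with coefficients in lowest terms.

Method: write R = a + b12*γ12 + b13*γ13 + b23*γ23 with a^2 + b12^2 + b13^2 + b23^2 = 1 (so R^-1 = ~R). Expanding the columns R e_j ~R gives tr M = 4a^2 - 1 and, from the antisymmetric part, M21 - M12 = -4a*b12, M13 - M31 = 4a*b13, M32 - M23 = -4a*b23.
Here tr M = 21239/15625, so a^2 = (1 + tr M)/4 = 9216/15625 and a = ±96/125. Taking a = 96/125: M21 - M12 = 8064/15625, M13 - M31 = -27648/15625, M32 - M23 = 10752/15625, giving b12 = -21/125, b13 = -72/125, b23 = -28/125, i.e. R = 96/125 - 21/125*γ12 - 72/125*γ13 - 28/125*γ23.
Its γ12 coefficient is negative, so report the other preimage -R.
Answer: -96/125 + 21/125*γ12 + 72/125*γ13 + 28/125*γ23. Recall the cover is two-to-one: with M of trace 21239/15625, both preimages act alike, and the stated γ12 sign chooses the sheet.


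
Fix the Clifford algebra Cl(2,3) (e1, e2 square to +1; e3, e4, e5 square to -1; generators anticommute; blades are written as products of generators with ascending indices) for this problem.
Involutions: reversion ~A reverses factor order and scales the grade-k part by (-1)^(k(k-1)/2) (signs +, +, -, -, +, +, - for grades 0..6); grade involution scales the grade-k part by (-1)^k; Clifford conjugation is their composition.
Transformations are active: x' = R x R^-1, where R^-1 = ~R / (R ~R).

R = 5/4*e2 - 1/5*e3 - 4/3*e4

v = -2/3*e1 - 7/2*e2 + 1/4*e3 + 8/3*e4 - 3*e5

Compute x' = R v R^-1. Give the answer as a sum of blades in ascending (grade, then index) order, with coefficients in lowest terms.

~R = 5/4*e2 - 1/5*e3 - 4/3*e4, and R ~R = -919/3600, so R^-1 = ~R / (-919/3600).
R v = -277/360 + 5/6*e1 e2 - 2/15*e1 e3 - 8/9*e1 e4 - 31/80*e2 e3 - 4/3*e2 e4 - 15/4*e2 e5 - 1/5*e3 e4 + 3/5*e3 e5 + 4*e4 e5
Answer: 2/3*e1 + 20283/1838*e2 - 5351/3676*e3 - 29512/2757*e4 + 3*e5


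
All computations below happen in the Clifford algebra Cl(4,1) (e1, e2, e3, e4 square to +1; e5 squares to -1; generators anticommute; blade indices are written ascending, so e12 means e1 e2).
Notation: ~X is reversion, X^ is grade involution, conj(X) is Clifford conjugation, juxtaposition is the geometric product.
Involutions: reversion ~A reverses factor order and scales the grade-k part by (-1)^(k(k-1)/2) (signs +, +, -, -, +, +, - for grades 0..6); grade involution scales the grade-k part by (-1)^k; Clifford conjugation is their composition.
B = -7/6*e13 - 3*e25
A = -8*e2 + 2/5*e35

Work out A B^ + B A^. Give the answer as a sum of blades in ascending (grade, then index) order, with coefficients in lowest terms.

first term: 24*e5 + 7/15*e15 + 6/5*e23 - 28/3*e123
second term: 24*e5 - 7/15*e15 - 6/5*e23 + 28/3*e123
Answer: 48*e5


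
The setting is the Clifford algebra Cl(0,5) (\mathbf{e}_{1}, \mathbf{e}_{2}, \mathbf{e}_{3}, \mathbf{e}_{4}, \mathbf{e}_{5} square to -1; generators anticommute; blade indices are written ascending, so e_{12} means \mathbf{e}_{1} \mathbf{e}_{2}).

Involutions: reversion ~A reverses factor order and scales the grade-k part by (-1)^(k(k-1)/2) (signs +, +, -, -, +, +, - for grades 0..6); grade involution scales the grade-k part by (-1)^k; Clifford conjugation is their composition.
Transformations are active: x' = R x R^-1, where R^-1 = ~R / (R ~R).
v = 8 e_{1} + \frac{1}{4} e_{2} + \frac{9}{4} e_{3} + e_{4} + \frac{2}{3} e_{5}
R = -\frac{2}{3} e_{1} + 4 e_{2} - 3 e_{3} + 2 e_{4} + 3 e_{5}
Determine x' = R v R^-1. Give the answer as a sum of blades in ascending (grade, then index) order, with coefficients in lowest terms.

~R = -\frac{2}{3} e_{1} + 4 e_{2} - 3 e_{3} + 2 e_{4} + 3 e_{5}, and R ~R = -\frac{346}{9}, so R^-1 = ~R / (-\frac{346}{9}).
R v = \frac{85}{12} - \frac{193}{6} e_{12} + \frac{45}{2} e_{13} - \frac{50}{3} e_{14} - \frac{220}{9} e_{15} + \frac{39}{4} e_{23} + \frac{7}{2} e_{24} + \frac{23}{12} e_{25} - \frac{15}{2} e_{34} - \frac{35}{4} e_{35} - \frac{5}{3} e_{45}
Answer: -\frac{2683}{346} e_{1} - \frac{1193}{692} e_{2} - \frac{198}{173} e_{3} - \frac{601}{346} e_{4} - \frac{3679}{2076} e_{5}


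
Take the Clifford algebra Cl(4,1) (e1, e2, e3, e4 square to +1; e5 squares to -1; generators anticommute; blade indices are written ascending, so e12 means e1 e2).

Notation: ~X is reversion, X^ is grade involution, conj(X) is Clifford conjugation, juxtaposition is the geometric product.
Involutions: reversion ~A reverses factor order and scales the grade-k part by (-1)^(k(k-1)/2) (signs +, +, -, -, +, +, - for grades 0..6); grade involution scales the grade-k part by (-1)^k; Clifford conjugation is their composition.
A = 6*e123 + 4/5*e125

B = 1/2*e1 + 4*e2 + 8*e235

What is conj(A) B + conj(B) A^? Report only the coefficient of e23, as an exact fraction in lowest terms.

first term: -152/5*e13 - 256/5*e15 + 3*e23 + 2/5*e25
second term: -152/5*e13 - 256/5*e15 + 3*e23 + 2/5*e25
Answer: 6


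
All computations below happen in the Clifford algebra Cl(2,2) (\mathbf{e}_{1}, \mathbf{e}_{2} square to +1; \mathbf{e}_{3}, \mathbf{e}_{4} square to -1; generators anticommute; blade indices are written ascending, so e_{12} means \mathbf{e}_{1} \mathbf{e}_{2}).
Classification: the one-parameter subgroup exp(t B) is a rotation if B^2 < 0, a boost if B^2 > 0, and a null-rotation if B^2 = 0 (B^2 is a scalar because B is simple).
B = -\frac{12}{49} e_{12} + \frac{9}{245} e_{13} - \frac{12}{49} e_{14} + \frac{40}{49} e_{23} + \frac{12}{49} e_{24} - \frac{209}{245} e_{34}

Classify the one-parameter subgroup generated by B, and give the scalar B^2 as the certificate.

B^2 term by term: the squares give (-\frac{12}{49})^2*(e_{12})^2 + (\frac{9}{245})^2*(e_{13})^2 + (-\frac{12}{49})^2*(e_{14})^2 + (\frac{40}{49})^2*(e_{23})^2 + (\frac{12}{49})^2*(e_{24})^2 + (-\frac{209}{245})^2*(e_{34})^2 = \frac{144}{2401}*(-1) + \frac{81}{60025}*(+1) + \frac{144}{2401}*(+1) + \frac{1600}{2401}*(+1) + \frac{144}{2401}*(+1) + \frac{43681}{60025}*(-1) = 0 (each basis 2-blade squares to minus the product of its generators' squares); cross terms between blades sharing an index anticommute and cancel; the commuting (index-disjoint) pairs give grade-4 terms 2*c*c'*(blade product), which cancel blade by blade — e_{1234}: \frac{5016}{12005} - \frac{216}{12005} - \frac{960}{2401} = 0 — confirming B is simple. So B^2 = 0.
Answer: null-rotation, certificate B^2 = 0. The scalar 0 is the complete invariant here: its sign names the subgroup type.


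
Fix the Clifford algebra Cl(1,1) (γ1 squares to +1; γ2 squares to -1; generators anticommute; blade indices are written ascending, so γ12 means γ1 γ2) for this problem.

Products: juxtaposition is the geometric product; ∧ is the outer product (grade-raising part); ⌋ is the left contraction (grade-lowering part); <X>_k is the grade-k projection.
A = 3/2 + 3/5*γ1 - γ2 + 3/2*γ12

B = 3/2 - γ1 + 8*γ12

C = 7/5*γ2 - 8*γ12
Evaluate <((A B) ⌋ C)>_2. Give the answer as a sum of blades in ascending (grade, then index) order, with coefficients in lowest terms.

step 1: 273/20 - 43/5*γ1 + 24/5*γ2 + 53/4*γ12
step 2: -2818/25 - 192/5*γ1 + 8791/100*γ2 - 546/5*γ12
step 3: -546/5*γ12
Answer: -546/5*γ12


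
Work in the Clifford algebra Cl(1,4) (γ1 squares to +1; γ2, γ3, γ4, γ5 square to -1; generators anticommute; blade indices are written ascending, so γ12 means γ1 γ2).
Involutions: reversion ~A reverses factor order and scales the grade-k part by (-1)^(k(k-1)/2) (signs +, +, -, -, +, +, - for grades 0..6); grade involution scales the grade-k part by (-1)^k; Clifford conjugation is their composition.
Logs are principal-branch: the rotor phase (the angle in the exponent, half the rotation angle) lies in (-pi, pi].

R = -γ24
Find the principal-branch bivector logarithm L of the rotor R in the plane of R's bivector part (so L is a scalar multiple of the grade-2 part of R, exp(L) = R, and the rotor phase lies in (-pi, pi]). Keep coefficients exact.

The scalar part of R is 0, so the principal-branch rotor phase is pinned; divide the bivector part by its sine to get the unit plane — L is the phase times that plane.
Concretely: cos(phase) = 0 gives phase = ±pi/2, and since phase/sin(phase) is even the sign is immaterial: L = (phase/sin(phase)) * <R>_2 = (pi/2) * <R>_2.
Answer: -pi/2*γ24


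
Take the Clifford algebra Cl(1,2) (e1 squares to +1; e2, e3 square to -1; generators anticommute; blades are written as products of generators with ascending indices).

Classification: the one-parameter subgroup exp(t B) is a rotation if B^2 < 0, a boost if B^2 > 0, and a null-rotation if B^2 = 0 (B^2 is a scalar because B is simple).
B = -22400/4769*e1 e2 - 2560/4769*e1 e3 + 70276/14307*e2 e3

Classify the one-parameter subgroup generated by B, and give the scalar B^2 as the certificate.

B^2 term by term: the squares give (-22400/4769)^2*(e1 e2)^2 + (-2560/4769)^2*(e1 e3)^2 + (70276/14307)^2*(e2 e3)^2 = 501760000/22743361*(+1) + 6553600/22743361*(+1) + 4938716176/204690249*(-1) = -16/9 (each basis 2-blade squares to minus the product of its generators' squares); cross terms between blades sharing an index anticommute and cancel. So B^2 = -16/9.
Answer: rotation, certificate B^2 = -16/9. Note: conjugating B changes its blade decomposition but never the scalar B^2 = -16/9, whose sign settles the classification.
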